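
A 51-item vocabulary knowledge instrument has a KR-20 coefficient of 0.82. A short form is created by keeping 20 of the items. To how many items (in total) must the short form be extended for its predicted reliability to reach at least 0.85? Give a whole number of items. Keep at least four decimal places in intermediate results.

64

Short-form reliability: n = 20/51 = 0.3922; r_20 = n·r/(1+(n−1)r) ≈ 0.6412
Length factor from the short form to reach 0.85: n' = 0.85(1 − 0.6412) / [0.6412(1 − 0.85)] ≈ 3.1709
Total items = 3.1709 × 20 = 63.42, rounded up to 64.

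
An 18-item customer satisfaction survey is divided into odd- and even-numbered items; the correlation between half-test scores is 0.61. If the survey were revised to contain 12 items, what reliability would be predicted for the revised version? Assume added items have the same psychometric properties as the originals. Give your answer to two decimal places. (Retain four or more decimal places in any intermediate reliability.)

Full-test reliability from the split-half r: r_full = 2(0.61)/(1 + 0.61) = 0.7578
Then adjust to 12 items: n = 12/18 = 0.6667
r_new = n·r_full / (1 + (n − 1)·r_full) = 0.5052 / 0.7474 ≈ 0.6759

0.68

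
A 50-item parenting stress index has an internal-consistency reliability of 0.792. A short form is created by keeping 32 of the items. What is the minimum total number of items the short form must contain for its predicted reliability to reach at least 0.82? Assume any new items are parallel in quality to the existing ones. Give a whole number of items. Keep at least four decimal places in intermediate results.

60

Short-form reliability: n = 32/50 = 0.6400; r_32 = n·r/(1+(n−1)r) ≈ 0.7090
Length factor from the short form to reach 0.82: n' = 0.82(1 − 0.7090) / [0.7090(1 − 0.82)] ≈ 1.8698
Items = 1.8698 × 32 ≈ 59.83 → 60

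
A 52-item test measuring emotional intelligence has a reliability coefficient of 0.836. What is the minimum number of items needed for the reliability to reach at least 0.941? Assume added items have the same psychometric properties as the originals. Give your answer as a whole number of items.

n = 0.941 × (1 − 0.836) / [ 0.836 × (1 − 0.941) ]
n = 0.154324 / 0.049324 ≈ 3.1288
Items needed = n × 52 = 3.1288 × 52 ≈ 162.70 → round up to 163

163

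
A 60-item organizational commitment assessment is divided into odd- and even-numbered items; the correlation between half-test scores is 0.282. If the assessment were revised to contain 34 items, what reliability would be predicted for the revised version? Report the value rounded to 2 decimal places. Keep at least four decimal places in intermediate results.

Spearman-Brown correction (n = 2): r_full = 2·0.282/(1 + 0.282) = 0.4399
Then adjust to 34 items: n = 34/60 = 0.5667
r_new = n·r_full / (1 + (n − 1)·r_full) = 0.2493 / 0.8094 ≈ 0.3080

0.31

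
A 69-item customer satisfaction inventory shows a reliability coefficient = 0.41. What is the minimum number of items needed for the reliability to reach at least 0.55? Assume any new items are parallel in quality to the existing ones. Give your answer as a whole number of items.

122

Spearman-Brown solved for the length factor n:
n = r*(1 − r) / [ r (1 − r*) ]
n = 0.55 × (1 − 0.41) / [ 0.41 × (1 − 0.55) ]
n = 0.3245 / 0.1845 ≈ 1.7588
Items needed = n × 69 = 1.7588 × 69 ≈ 121.36 → round up to 122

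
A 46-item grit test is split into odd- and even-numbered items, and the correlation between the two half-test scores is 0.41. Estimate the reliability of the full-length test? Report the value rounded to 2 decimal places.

0.58

Apply the Spearman-Brown correction with n = 2:
r_full = 2r_hh / (1 + r_hh) = 2 × 0.41 / (1 + 0.41)
r_full = 0.8200 / 1.4100 ≈ 0.5816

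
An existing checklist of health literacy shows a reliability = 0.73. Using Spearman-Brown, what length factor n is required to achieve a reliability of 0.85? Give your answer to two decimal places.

Invert Spearman-Brown to solve for n:
n = r*(1 − r) / [ r (1 − r*) ]
n = 0.85 × (1 − 0.73) / [ 0.73 × (1 − 0.85) ]
  = 0.2295 / 0.1095 = 2.0959

2.10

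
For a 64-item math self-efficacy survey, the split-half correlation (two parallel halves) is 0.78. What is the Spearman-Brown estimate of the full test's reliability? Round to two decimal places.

r_full = 2r_hh / (1 + r_hh) = 2 × 0.78 / (1 + 0.78)
r_full = 1.5600 / 1.7800 ≈ 0.8764

0.88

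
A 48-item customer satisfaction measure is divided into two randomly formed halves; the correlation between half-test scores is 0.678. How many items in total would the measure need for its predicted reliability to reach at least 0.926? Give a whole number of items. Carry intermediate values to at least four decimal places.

r_full = 2(0.678)/(1 + 0.678) = 0.8081
Solve Spearman-Brown for n: n = 0.926(1 − 0.8081) / [0.8081(1 − 0.926)] = 2.9716
Items = 2.9716 × 48 ≈ 142.64 → 143

143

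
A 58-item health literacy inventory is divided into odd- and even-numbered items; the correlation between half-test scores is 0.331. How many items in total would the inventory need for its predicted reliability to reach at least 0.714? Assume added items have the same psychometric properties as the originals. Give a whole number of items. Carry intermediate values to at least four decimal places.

r_full = 2(0.331)/(1 + 0.331) = 0.4974
Solve Spearman-Brown for n: n = 0.714(1 − 0.4974) / [0.4974(1 − 0.714)] = 2.5226
Required items = 2.5226 × 58 = 146.31, so 147 items.

147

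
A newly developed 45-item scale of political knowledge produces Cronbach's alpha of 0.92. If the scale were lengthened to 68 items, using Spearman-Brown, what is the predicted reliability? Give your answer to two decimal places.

0.95

Length ratio n = 68/45 = 1.5111
r_new = 1.5111·0.92 / [1 + (1.5111 − 1)·0.92]
     = 1.3902 / 1.4702 = 0.9456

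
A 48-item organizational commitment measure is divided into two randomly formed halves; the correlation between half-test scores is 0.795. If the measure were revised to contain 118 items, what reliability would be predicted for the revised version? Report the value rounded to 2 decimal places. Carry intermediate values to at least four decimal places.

0.95

Spearman-Brown correction (n = 2): r_full = 2·0.795/(1 + 0.795) = 0.8858
Then adjust to 118 items: n = 118/48 = 2.4583
r_new = n·r_full / (1 + (n − 1)·r_full) = 2.1776 / 2.2918 ≈ 0.9502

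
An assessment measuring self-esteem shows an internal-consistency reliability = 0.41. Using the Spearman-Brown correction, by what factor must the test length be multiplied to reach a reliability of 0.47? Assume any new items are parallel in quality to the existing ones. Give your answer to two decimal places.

n = 0.47(1 − 0.41) / [0.41(1 − 0.47)]
n = 0.2773 / 0.2173 ≈ 1.2761

1.28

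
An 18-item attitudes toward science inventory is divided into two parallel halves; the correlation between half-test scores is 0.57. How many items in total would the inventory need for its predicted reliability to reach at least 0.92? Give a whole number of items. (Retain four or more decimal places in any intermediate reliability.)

Corrected full-test reliability: r_full = 2 × 0.57 / (1 + 0.57) ≈ 0.7261
n = r_tgt(1 − r_full) / [r_full(1 − r_tgt)] = 0.92 × 0.2739 / (0.7261 × 0.08) ≈ 4.3380
Items = 4.3380 × 18 ≈ 78.08 → 79

79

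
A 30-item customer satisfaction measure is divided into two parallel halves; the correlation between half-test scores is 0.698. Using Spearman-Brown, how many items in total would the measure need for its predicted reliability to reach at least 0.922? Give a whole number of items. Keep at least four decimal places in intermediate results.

r_full = 2(0.698)/(1 + 0.698) = 0.8221
n = r_tgt(1 − r_full) / [r_full(1 − r_tgt)] = 0.922 × 0.1779 / (0.8221 × 0.078) ≈ 2.5579
Items = 2.5579 × 30 ≈ 76.74 → 77

77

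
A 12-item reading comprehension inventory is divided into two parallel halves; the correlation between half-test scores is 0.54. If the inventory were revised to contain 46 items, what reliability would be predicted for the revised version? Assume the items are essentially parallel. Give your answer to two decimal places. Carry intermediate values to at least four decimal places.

Full-test reliability from the split-half r: r_full = 2(0.54)/(1 + 0.54) = 0.7013
Length factor from 12 to 46 items: n = 46/12 = 3.8333
r_new = n·r_full / (1 + (n − 1)·r_full) = 2.6883 / 2.9870 ≈ 0.9000

0.90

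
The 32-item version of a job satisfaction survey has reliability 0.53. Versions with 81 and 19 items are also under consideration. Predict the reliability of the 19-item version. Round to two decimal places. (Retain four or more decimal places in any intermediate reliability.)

The 81-item form is not needed; work directly from the 32-item form with n = 19/32 = 0.5938.
r_{19} = n·r / (1 + (n − 1)·r) = 0.3147 / 0.7847 ≈ 0.4010

0.40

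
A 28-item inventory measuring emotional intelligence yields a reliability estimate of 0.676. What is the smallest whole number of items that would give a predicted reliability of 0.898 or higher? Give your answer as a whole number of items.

119

Spearman-Brown solved for the length factor n:
n = r_target (1 − r_old) / [ r_old (1 − r_target) ]
n = 0.898(1 − 0.676) / [0.676(1 − 0.898)]
n = 0.290952 / 0.068952 ≈ 4.2196
4.2196 × 28 = 118.15 → 119 items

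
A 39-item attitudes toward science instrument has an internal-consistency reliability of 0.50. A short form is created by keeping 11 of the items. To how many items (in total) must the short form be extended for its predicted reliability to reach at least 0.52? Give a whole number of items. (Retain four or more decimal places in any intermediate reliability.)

First, r for the 11-item form: n = 11/39 = 0.2821, so r_11 = 0.2821·0.50/(1 + (0.2821 − 1)·0.50) = 0.2200
Length factor from the short form to reach 0.52: n' = 0.52(1 − 0.2200) / [0.2200(1 − 0.52)] ≈ 3.8409
Items = 3.8409 × 11 ≈ 42.25 → 43

43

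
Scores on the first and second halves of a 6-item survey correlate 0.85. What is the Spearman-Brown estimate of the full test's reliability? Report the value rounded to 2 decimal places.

The full test is twice the length of either half (n = 2).
r_full = 2(0.85) / (1 + 0.85)
       = 1.7000 / 1.8500 = 0.9189

0.92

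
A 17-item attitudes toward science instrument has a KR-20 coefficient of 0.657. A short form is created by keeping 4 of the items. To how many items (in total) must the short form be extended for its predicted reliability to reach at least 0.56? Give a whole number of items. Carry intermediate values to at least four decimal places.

12

Short-form reliability: n = 4/17 = 0.2353; r_4 = n·r/(1+(n−1)r) ≈ 0.3107
Length factor from the short form to reach 0.56: n' = 0.56(1 − 0.3107) / [0.3107(1 − 0.56)] ≈ 2.8236
Items = 2.8236 × 4 ≈ 11.29 → 12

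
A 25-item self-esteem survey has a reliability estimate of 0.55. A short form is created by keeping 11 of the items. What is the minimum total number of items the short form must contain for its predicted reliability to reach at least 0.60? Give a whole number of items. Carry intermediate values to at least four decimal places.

Short-form reliability: n = 11/25 = 0.4400; r_11 = n·r/(1+(n−1)r) ≈ 0.3497
Then solve for n' with r_old = 0.3497, r_target = 0.60: n' = 0.60(1 − 0.3497)/[0.3497(1 − 0.60)] = 2.7894
Items = 2.7894 × 11 ≈ 30.68 → 31

31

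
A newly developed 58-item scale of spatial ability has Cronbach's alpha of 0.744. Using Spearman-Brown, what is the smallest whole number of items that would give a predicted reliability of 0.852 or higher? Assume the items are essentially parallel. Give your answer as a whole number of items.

Invert Spearman-Brown to solve for n:
n = r*(1 − r) / [ r (1 − r*) ]
n = [0.852 × 0.256] / [0.744 × 0.148]
n = 0.218112 / 0.110112 ≈ 1.9808
Items needed = n × 58 = 1.9808 × 58 ≈ 114.89 → round up to 115

115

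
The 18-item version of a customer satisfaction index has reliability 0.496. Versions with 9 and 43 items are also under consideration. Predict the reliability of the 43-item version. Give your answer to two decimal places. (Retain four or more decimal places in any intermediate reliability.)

0.70

Only the ratio of lengths matters: n = 43/18 = 2.3889
r_{43} = n·r / (1 + (n − 1)·r) = 1.1849 / 1.6889 ≈ 0.7016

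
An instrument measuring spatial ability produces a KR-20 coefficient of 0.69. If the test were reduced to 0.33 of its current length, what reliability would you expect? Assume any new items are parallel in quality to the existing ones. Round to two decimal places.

0.42

Spearman-Brown: r_new = n·r / (1 + (n − 1)·r)
r_new = (0.33 × 0.69) / (1 + (0.33 − 1) × 0.69)
     = 0.2277 / 0.5377 = 0.4235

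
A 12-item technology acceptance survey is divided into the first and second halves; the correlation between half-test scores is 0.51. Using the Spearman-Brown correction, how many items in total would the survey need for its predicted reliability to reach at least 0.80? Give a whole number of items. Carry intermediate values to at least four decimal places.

r_full = 2(0.51)/(1 + 0.51) = 0.6755
n = r_tgt(1 − r_full) / [r_full(1 − r_tgt)] = 0.80 × 0.3245 / (0.6755 × 0.20) ≈ 1.9215
Required items = 1.9215 × 12 = 23.06, so 24 items.

24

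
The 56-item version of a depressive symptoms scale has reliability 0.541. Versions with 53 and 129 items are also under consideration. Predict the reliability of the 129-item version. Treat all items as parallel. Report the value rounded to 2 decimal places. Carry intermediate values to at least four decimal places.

Only the ratio of lengths matters: n = 129/56 = 2.3036
r_{129} = n·r / (1 + (n − 1)·r) = 1.2462 / 1.7052 ≈ 0.7308

0.73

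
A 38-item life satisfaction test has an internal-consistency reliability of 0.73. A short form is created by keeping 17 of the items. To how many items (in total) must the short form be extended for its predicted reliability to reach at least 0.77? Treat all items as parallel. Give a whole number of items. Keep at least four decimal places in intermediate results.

First, r for the 17-item form: n = 17/38 = 0.4474, so r_17 = 0.4474·0.73/(1 + (0.4474 − 1)·0.73) = 0.5474
Length factor from the short form to reach 0.77: n' = 0.77(1 − 0.5474) / [0.5474(1 − 0.77)] ≈ 2.7680
Items = 2.7680 × 17 ≈ 47.06 → 48

48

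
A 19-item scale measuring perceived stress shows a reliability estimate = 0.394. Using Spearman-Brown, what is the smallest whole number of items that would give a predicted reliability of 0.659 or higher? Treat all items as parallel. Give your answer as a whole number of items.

57

n = 0.659 × (1 − 0.394) / [ 0.394 × (1 − 0.659) ]
  = 0.399354 / 0.134354 = 2.9724
Items needed = n × 19 = 2.9724 × 19 ≈ 56.48 → round up to 57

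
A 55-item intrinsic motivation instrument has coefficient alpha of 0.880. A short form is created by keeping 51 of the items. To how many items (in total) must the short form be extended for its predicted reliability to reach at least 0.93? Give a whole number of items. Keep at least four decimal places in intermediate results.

100

Short-form reliability: n = 51/55 = 0.9273; r_51 = n·r/(1+(n−1)r) ≈ 0.8718
Then solve for n' with r_old = 0.8718, r_target = 0.93: n' = 0.93(1 − 0.8718)/[0.8718(1 − 0.93)] = 1.9537
Total items = 1.9537 × 51 = 99.64, rounded up to 100.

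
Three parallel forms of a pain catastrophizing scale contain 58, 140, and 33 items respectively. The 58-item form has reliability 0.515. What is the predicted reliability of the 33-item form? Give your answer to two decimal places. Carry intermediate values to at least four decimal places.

0.38

The 140-item form is not needed; work directly from the 58-item form with n = 33/58 = 0.5690.
r_{33} = n·r / (1 + (n − 1)·r) = 0.2930 / 0.7780 ≈ 0.3766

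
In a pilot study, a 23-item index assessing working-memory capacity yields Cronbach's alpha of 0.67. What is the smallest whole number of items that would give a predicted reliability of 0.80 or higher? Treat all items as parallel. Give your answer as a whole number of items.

46

Invert Spearman-Brown to solve for n:
n = r_target (1 − r_old) / [ r_old (1 − r_target) ]
n = [0.80 × 0.33] / [0.67 × 0.20]
n = 0.2640 / 0.1340 ≈ 1.9701
1.9701 × 23 = 45.31 → 46 items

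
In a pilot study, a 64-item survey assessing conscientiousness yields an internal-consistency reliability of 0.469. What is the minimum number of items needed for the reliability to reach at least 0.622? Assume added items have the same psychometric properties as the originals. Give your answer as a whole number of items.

n = 0.622 × (1 − 0.469) / [ 0.469 × (1 − 0.622) ]
  = 0.330282 / 0.177282 = 1.8630
So the test needs 1.8630 × 64 ≈ 119.23 items; rounding up, 120.

120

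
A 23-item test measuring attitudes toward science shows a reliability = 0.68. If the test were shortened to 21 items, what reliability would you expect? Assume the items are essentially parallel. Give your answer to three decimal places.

The new length is 21/23 = 0.913 times the old.
Spearman-Brown: r_new = n·r / (1 + (n − 1)·r)
r_new = (0.913 × 0.68) / (1 + (0.913 − 1) × 0.68)
r_new = 0.6208 / 0.9408 ≈ 0.6599

0.660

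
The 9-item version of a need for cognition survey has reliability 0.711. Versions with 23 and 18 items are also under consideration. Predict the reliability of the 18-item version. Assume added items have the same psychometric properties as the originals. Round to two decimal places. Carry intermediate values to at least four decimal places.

0.83

Only the ratio of lengths matters: n = 18/9 = 2.0000
r_{18} = n·r / (1 + (n − 1)·r) = 1.4220 / 1.7110 ≈ 0.8311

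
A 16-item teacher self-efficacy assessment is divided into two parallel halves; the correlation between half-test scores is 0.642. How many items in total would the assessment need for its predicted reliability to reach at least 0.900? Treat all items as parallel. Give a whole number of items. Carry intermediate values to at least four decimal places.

41

r_full = 2(0.642)/(1 + 0.642) = 0.7820
n = r_tgt(1 − r_full) / [r_full(1 − r_tgt)] = 0.900 × 0.2180 / (0.7820 × 0.100) ≈ 2.5090
Items = 2.5090 × 16 ≈ 40.14 → 41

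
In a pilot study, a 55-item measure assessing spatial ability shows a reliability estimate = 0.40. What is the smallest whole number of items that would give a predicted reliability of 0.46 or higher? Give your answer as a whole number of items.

71

n = [0.46 × 0.60] / [0.40 × 0.54]
  = 0.2760 / 0.2160 = 1.2778
Items needed = n × 55 = 1.2778 × 55 ≈ 70.28 → round up to 71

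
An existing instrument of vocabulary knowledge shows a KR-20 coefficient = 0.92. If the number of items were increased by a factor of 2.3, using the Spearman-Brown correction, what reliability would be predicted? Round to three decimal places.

r_new = (2.3 × 0.92) / (1 + (2.3 − 1) × 0.92)
     = 2.1160 / 2.1960 = 0.9636

0.964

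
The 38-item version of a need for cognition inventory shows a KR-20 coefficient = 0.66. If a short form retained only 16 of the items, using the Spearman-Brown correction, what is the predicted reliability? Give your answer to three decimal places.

0.450

Length ratio n = 16/38 = 0.4211
r_new = (0.4211 × 0.66) / (1 + (0.4211 − 1) × 0.66)
     = 0.2779 / 0.6179 = 0.4497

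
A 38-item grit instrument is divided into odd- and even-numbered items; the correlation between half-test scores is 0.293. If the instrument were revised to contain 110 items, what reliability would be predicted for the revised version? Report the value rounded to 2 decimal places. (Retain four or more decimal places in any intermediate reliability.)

0.71

Full-test reliability from the split-half r: r_full = 2(0.293)/(1 + 0.293) = 0.4532
Then adjust to 110 items: n = 110/38 = 2.8947
r_new = n·r_full / (1 + (n − 1)·r_full) = 1.3119 / 1.8587 ≈ 0.7058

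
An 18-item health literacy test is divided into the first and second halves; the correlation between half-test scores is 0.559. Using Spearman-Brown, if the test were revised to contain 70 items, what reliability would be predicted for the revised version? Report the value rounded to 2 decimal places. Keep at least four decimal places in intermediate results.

0.91

Full-test reliability from the split-half r: r_full = 2(0.559)/(1 + 0.559) = 0.7171
Length factor from 18 to 70 items: n = 70/18 = 3.8889
r_new = n·r_full / (1 + (n − 1)·r_full) = 2.7887 / 3.0716 ≈ 0.9079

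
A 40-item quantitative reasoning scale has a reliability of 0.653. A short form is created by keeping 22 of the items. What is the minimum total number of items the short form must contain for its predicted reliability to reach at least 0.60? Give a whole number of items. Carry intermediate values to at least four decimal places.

32

First, r for the 22-item form: n = 22/40 = 0.5500, so r_22 = 0.5500·0.653/(1 + (0.5500 − 1)·0.653) = 0.5086
Then solve for n' with r_old = 0.5086, r_target = 0.60: n' = 0.60(1 − 0.5086)/[0.5086(1 − 0.60)] = 1.4493
Items = 1.4493 × 22 ≈ 31.88 → 32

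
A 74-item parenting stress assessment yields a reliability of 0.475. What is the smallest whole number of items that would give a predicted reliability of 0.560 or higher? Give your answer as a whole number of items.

Rearranging the Spearman-Brown formula for n,
n = r*(1 − r) / [ r (1 − r*) ]
n = 0.560(1 − 0.475) / [0.475(1 − 0.560)]
  = 0.294000 / 0.209000 = 1.4067
So the test needs 1.4067 × 74 ≈ 104.10 items; rounding up, 105.

105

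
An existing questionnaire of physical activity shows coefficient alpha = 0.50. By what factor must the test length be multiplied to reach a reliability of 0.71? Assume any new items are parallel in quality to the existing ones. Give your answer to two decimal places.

2.45

Invert Spearman-Brown to solve for n:
n = r_target (1 − r_old) / [ r_old (1 − r_target) ]
n = 0.71(1 − 0.50) / [0.50(1 − 0.71)]
n = 0.3550 / 0.1450 ≈ 2.4483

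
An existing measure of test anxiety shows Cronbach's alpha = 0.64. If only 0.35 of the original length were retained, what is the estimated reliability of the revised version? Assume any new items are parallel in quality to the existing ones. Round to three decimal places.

r_new = (0.35 × 0.64) / (1 + (0.35 − 1) × 0.64)
     = 0.2240 / 0.5840 = 0.3836

0.384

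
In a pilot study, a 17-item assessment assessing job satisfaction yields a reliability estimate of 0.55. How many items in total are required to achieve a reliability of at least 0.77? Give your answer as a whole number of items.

Spearman-Brown solved for the length factor n:
n = r_target (1 − r_old) / [ r_old (1 − r_target) ]
n = 0.77 × (1 − 0.55) / [ 0.55 × (1 − 0.77) ]
  = 0.3465 / 0.1265 = 2.7391
2.7391 × 17 = 46.56 → 47 items

47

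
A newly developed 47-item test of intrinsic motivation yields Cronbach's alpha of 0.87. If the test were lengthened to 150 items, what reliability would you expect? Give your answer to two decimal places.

0.96

The new length is 150/47 = 3.1915 times the old.
By Spearman-Brown, r_new = n r / (1 + (n − 1) r).
r_new = (3.1915 × 0.87) / (1 + (3.1915 − 1) × 0.87)
     = 2.7766 / 2.9066 = 0.9553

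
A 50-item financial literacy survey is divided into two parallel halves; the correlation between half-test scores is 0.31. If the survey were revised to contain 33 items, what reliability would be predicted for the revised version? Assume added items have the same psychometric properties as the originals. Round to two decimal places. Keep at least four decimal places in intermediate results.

Full-test reliability from the split-half r: r_full = 2(0.31)/(1 + 0.31) = 0.4733
Length factor from 50 to 33 items: n = 33/50 = 0.6600
r_new = n·r_full / (1 + (n − 1)·r_full) = 0.3124 / 0.8391 ≈ 0.3723

0.37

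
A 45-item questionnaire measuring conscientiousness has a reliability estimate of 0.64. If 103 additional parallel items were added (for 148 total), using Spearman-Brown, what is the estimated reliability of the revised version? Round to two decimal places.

0.85

n = 148/45 = 3.2889
r_new = (3.2889 × 0.64) / (1 + (3.2889 − 1) × 0.64)
     = 2.1049 / 2.4649 = 0.8539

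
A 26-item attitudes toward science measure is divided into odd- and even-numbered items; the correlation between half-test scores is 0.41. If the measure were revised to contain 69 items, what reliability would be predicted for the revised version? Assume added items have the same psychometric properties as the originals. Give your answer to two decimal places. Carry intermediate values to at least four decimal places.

0.79

Spearman-Brown correction (n = 2): r_full = 2·0.41/(1 + 0.41) = 0.5816
Length factor from 26 to 69 items: n = 69/26 = 2.6538
r_new = n·r_full / (1 + (n − 1)·r_full) = 1.5435 / 1.9619 ≈ 0.7867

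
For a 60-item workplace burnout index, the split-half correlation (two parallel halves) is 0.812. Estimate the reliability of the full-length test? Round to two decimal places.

0.90

Each half is half the length of the full test, so the full test is n = 2 times a half.
r_full = 2(0.812) / (1 + 0.812)
r_full = 1.6240 / 1.8120 ≈ 0.8962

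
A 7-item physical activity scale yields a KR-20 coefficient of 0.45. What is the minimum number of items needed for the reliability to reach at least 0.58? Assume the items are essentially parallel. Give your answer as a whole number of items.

Rearranging the Spearman-Brown formula for n,
n = r*(1 − r) / [ r (1 − r*) ]
n = 0.58 × (1 − 0.45) / [ 0.45 × (1 − 0.58) ]
n = 0.3190 / 0.1890 ≈ 1.6878
So the test needs 1.6878 × 7 ≈ 11.81 items; rounding up, 12.

12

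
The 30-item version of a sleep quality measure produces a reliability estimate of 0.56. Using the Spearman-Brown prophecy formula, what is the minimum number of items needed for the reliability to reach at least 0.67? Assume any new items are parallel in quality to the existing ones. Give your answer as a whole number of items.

48

n = 0.67 × (1 − 0.56) / [ 0.56 × (1 − 0.67) ]
n = 0.2948 / 0.1848 ≈ 1.5952
So the test needs 1.5952 × 30 ≈ 47.86 items; rounding up, 48.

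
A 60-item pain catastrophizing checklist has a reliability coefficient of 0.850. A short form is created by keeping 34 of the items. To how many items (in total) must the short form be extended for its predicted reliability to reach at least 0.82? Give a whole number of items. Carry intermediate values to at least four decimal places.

First, r for the 34-item form: n = 34/60 = 0.5667, so r_34 = 0.5667·0.850/(1 + (0.5667 − 1)·0.850) = 0.7625
Length factor from the short form to reach 0.82: n' = 0.82(1 − 0.7625) / [0.7625(1 − 0.82)] ≈ 1.4189
Items = 1.4189 × 34 ≈ 48.24 → 49

49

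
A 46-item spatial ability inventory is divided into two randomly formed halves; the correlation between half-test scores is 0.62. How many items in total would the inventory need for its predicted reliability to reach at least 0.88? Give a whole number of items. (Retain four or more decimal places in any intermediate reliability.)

r_full = 2(0.62)/(1 + 0.62) = 0.7654
n = r_tgt(1 − r_full) / [r_full(1 − r_tgt)] = 0.88 × 0.2346 / (0.7654 × 0.12) ≈ 2.2477
Required items = 2.2477 × 46 = 103.39, so 104 items.

104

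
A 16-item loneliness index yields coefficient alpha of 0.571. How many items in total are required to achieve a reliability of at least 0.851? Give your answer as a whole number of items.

69

Rearranging the Spearman-Brown formula for n,
n = r_target (1 − r_old) / [ r_old (1 − r_target) ]
n = 0.851 × (1 − 0.571) / [ 0.571 × (1 − 0.851) ]
n = 0.365079 / 0.085079 ≈ 4.2911
So the test needs 4.2911 × 16 ≈ 68.66 items; rounding up, 69.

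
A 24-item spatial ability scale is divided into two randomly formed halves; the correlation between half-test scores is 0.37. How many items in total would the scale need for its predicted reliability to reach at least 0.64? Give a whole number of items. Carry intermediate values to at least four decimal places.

37

r_full = 2(0.37)/(1 + 0.37) = 0.5401
Solve Spearman-Brown for n: n = 0.64(1 − 0.5401) / [0.5401(1 − 0.64)] = 1.5138
Required items = 1.5138 × 24 = 36.33, so 37 items.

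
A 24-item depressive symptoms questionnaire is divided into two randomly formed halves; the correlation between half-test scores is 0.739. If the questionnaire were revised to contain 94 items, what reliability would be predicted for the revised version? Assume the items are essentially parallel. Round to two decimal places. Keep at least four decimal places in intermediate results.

First correct the split-half correlation to full-test reliability: r_full = 2 × 0.739 / (1 + 0.739) ≈ 0.8499
Then adjust to 94 items: n = 94/24 = 3.9167
r_new = n·r_full / (1 + (n − 1)·r_full) = 3.3288 / 3.4789 ≈ 0.9569

0.96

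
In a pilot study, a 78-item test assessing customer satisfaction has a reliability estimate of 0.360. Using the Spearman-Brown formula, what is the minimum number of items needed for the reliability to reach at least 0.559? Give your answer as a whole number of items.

176

Rearranging the Spearman-Brown formula for n,
n = r*(1 − r) / [ r (1 − r*) ]
n = [0.559 × 0.640] / [0.360 × 0.441]
  = 0.357760 / 0.158760 = 2.2535
Items needed = n × 78 = 2.2535 × 78 ≈ 175.77 → round up to 176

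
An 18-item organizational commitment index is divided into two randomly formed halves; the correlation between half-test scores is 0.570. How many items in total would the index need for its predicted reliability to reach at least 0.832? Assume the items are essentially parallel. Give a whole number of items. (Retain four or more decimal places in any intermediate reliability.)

34

r_full = 2(0.570)/(1 + 0.570) = 0.7261
Solve Spearman-Brown for n: n = 0.832(1 − 0.7261) / [0.7261(1 − 0.832)] = 1.8681
Items = 1.8681 × 18 ≈ 33.63 → 34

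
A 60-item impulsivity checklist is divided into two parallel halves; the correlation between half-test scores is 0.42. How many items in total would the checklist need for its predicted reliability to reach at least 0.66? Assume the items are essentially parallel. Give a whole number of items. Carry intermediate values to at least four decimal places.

r_full = 2(0.42)/(1 + 0.42) = 0.5915
n = r_tgt(1 − r_full) / [r_full(1 − r_tgt)] = 0.66 × 0.4085 / (0.5915 × 0.34) ≈ 1.3406
Required items = 1.3406 × 60 = 80.44, so 81 items.

81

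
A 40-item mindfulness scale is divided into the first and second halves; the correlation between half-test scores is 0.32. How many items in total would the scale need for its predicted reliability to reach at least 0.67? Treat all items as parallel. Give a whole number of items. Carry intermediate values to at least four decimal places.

87

r_full = 2(0.32)/(1 + 0.32) = 0.4848
n = r_tgt(1 − r_full) / [r_full(1 − r_tgt)] = 0.67 × 0.5152 / (0.4848 × 0.33) ≈ 2.1576
Required items = 2.1576 × 40 = 86.30, so 87 items.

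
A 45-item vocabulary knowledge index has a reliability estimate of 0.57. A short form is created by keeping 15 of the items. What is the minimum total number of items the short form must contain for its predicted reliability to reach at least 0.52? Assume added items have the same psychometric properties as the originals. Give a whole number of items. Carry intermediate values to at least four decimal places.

37

Short-form reliability: n = 15/45 = 0.3333; r_15 = n·r/(1+(n−1)r) ≈ 0.3064
Length factor from the short form to reach 0.52: n' = 0.52(1 − 0.3064) / [0.3064(1 − 0.52)] ≈ 2.4523
Total items = 2.4523 × 15 = 36.78, rounded up to 37.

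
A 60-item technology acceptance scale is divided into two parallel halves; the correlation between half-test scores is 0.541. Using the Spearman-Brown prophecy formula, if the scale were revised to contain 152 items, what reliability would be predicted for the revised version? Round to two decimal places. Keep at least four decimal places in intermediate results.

First correct the split-half correlation to full-test reliability: r_full = 2 × 0.541 / (1 + 0.541) ≈ 0.7021
Then adjust to 152 items: n = 152/60 = 2.5333
r_new = n·r_full / (1 + (n − 1)·r_full) = 1.7786 / 2.0765 ≈ 0.8565

0.86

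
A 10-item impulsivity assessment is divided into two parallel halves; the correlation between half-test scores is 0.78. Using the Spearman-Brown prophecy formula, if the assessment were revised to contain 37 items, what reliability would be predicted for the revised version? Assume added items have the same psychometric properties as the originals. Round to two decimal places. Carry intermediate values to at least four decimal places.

Full-test reliability from the split-half r: r_full = 2(0.78)/(1 + 0.78) = 0.8764
Length factor from 10 to 37 items: n = 37/10 = 3.7000
r_new = n·r_full / (1 + (n − 1)·r_full) = 3.2427 / 3.3663 ≈ 0.9633

0.96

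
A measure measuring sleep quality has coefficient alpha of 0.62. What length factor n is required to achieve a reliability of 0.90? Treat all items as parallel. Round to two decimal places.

5.52

Invert Spearman-Brown to solve for n:
n = r*(1 − r) / [ r (1 − r*) ]
n = 0.90(1 − 0.62) / [0.62(1 − 0.90)]
  = 0.3420 / 0.0620 = 5.5161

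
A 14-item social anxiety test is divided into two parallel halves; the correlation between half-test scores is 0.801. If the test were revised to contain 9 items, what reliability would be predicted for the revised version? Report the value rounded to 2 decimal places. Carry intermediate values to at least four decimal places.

Full-test reliability from the split-half r: r_full = 2(0.801)/(1 + 0.801) = 0.8895
Length factor from 14 to 9 items: n = 9/14 = 0.6429
r_new = n·r_full / (1 + (n − 1)·r_full) = 0.5719 / 0.6824 ≈ 0.8381

0.84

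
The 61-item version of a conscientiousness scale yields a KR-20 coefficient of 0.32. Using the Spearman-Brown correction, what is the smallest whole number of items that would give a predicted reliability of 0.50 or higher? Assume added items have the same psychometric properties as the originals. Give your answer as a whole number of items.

130

n = 0.50(1 − 0.32) / [0.32(1 − 0.50)]
  = 0.3400 / 0.1600 = 2.1250
Items needed = n × 61 = 2.1250 × 61 ≈ 129.62 → round up to 130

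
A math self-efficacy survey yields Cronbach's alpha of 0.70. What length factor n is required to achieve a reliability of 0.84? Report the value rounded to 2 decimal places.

n = 0.84 × (1 − 0.70) / [ 0.70 × (1 − 0.84) ]
n = 0.2520 / 0.1120 ≈ 2.2500

2.25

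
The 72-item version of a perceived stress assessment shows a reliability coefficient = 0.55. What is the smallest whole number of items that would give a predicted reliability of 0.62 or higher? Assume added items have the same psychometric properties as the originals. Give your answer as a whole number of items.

n = 0.62 × (1 − 0.55) / [ 0.55 × (1 − 0.62) ]
  = 0.2790 / 0.2090 = 1.3349
So the test needs 1.3349 × 72 ≈ 96.11 items; rounding up, 97.

97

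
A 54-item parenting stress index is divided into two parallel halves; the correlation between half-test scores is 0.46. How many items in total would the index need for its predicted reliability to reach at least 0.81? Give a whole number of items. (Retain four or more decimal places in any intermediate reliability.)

Corrected full-test reliability: r_full = 2 × 0.46 / (1 + 0.46) ≈ 0.6301
Solve Spearman-Brown for n: n = 0.81(1 − 0.6301) / [0.6301(1 − 0.81)] = 2.5027
Items = 2.5027 × 54 ≈ 135.15 → 136

136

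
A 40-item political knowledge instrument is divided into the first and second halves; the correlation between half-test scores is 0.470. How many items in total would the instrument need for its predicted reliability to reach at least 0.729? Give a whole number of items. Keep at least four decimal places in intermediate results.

61

r_full = 2(0.470)/(1 + 0.470) = 0.6395
Solve Spearman-Brown for n: n = 0.729(1 − 0.6395) / [0.6395(1 − 0.729)] = 1.5164
Items = 1.5164 × 40 ≈ 60.66 → 61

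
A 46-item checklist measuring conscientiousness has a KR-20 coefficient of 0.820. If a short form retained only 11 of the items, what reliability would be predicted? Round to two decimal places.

0.52

The new length is 11/46 = 0.2391 times the old.
r_new = (0.2391 × 0.820) / (1 + (0.2391 − 1) × 0.820)
     = 0.1961 / 0.3761 = 0.5214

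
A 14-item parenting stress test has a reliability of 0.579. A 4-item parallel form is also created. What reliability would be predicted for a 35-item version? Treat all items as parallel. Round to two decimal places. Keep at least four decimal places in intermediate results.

Only the ratio of lengths matters: n = 35/14 = 2.5000
r_{35} = n·r / (1 + (n − 1)·r) = 1.4475 / 1.8685 ≈ 0.7747

0.77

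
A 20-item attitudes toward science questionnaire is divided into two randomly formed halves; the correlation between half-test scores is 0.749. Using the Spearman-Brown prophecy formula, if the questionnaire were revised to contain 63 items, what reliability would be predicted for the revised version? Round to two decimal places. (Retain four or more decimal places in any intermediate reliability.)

Spearman-Brown correction (n = 2): r_full = 2·0.749/(1 + 0.749) = 0.8565
Then adjust to 63 items: n = 63/20 = 3.1500
r_new = n·r_full / (1 + (n − 1)·r_full) = 2.6980 / 2.8415 ≈ 0.9495

0.95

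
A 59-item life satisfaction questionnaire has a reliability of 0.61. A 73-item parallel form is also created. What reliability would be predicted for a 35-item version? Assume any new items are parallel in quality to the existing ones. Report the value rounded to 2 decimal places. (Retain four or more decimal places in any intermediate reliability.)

Only the ratio of lengths matters: n = 35/59 = 0.5932
r_{35} = n·r / (1 + (n − 1)·r) = 0.3619 / 0.7519 ≈ 0.4813

0.48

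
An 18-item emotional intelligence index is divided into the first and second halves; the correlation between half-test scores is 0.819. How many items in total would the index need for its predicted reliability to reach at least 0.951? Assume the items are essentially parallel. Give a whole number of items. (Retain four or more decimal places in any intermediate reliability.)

39

Corrected full-test reliability: r_full = 2 × 0.819 / (1 + 0.819) ≈ 0.9005
Solve Spearman-Brown for n: n = 0.951(1 − 0.9005) / [0.9005(1 − 0.951)] = 2.1445
Items = 2.1445 × 18 ≈ 38.60 → 39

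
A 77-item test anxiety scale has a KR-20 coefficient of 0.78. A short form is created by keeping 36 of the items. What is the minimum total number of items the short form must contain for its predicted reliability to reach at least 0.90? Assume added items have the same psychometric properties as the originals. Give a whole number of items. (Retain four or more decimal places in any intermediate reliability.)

First, r for the 36-item form: n = 36/77 = 0.4675, so r_36 = 0.4675·0.78/(1 + (0.4675 − 1)·0.78) = 0.6237
Length factor from the short form to reach 0.90: n' = 0.90(1 − 0.6237) / [0.6237(1 − 0.90)] ≈ 5.4300
Total items = 5.4300 × 36 = 195.48, rounded up to 196.

196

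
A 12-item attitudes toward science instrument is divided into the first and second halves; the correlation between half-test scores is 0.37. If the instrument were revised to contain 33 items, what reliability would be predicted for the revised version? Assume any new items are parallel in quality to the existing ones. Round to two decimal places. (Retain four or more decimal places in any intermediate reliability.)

First correct the split-half correlation to full-test reliability: r_full = 2 × 0.37 / (1 + 0.37) ≈ 0.5401
Length factor from 12 to 33 items: n = 33/12 = 2.7500
r_new = n·r_full / (1 + (n − 1)·r_full) = 1.4853 / 1.9452 ≈ 0.7636

0.76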